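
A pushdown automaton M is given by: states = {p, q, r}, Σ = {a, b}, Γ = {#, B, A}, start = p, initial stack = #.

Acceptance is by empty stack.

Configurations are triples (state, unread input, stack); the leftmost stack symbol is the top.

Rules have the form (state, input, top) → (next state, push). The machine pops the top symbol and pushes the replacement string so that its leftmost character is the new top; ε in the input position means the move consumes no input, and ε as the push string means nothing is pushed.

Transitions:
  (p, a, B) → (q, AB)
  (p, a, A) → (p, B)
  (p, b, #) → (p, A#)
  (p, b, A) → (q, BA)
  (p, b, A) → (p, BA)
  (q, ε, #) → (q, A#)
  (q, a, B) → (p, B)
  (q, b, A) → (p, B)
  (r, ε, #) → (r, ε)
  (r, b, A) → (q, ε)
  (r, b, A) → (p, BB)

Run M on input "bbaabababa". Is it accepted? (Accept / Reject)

Reject

No computation consumes all input and empties the stack.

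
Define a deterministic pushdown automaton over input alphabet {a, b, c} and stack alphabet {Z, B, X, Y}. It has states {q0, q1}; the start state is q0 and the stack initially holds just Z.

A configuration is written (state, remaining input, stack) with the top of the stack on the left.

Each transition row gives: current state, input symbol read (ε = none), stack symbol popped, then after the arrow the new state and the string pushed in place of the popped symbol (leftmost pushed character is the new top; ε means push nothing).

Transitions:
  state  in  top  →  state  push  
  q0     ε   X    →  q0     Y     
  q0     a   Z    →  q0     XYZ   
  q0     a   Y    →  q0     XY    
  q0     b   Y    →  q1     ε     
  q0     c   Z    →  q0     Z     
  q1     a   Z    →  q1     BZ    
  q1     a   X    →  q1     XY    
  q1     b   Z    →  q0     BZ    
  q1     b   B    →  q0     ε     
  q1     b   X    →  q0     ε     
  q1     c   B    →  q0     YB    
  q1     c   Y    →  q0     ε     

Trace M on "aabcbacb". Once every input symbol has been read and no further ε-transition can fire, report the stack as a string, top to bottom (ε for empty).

(q0, aabcbacb, Z)
  read a, top Z: go to q0, push XYZ → (q0, abcbacb, XYZ)
  ε-move, top X: go to q0, push Y → (q0, abcbacb, YYZ)
  read a, top Y: go to q0, push XY → (q0, bcbacb, XYYZ)
  ε-move, top X: go to q0, push Y → (q0, bcbacb, YYYZ)
  read b, top Y: go to q1, push ε → (q1, cbacb, YYZ)
  read c, top Y: go to q0, push ε → (q0, bacb, YZ)
  read b, top Y: go to q1, push ε → (q1, acb, Z)
  read a, top Z: go to q1, push BZ → (q1, cb, BZ)
  read c, top B: go to q0, push YB → (q0, b, YBZ)
  read b, top Y: go to q1, push ε → (q1, ε, BZ)
All input consumed in state q1 with stack BZ.

BZ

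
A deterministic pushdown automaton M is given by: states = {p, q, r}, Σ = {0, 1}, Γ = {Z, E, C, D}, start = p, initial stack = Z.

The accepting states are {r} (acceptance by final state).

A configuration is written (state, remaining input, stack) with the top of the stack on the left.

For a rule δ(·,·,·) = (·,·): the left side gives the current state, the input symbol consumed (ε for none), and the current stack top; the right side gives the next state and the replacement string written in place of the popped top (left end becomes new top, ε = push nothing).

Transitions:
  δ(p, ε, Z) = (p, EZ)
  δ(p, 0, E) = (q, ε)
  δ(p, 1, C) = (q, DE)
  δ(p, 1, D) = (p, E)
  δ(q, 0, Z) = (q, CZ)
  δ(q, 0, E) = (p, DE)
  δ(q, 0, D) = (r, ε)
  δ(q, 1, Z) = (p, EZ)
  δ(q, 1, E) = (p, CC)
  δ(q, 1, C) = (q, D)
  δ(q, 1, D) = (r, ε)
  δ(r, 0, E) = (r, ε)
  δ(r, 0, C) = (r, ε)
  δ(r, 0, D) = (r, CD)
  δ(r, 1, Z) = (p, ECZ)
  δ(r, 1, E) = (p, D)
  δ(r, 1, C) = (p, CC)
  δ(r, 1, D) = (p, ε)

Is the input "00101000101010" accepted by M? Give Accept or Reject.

(p, 00101000101010, Z)
  ε-move, top Z: go to p, push EZ → (p, 00101000101010, EZ)
  read 0, top E: go to q, push ε → (q, 0101000101010, Z)
  read 0, top Z: go to q, push CZ → (q, 101000101010, CZ)
  read 1, top C: go to q, push D → (q, 01000101010, DZ)
  read 0, top D: go to r, push ε → (r, 1000101010, Z)
  read 1, top Z: go to p, push ECZ → (p, 000101010, ECZ)
  read 0, top E: go to q, push ε → (q, 00101010, CZ)
No transition applies at (q, 00101010, CZ); input not fully consumed.

Reject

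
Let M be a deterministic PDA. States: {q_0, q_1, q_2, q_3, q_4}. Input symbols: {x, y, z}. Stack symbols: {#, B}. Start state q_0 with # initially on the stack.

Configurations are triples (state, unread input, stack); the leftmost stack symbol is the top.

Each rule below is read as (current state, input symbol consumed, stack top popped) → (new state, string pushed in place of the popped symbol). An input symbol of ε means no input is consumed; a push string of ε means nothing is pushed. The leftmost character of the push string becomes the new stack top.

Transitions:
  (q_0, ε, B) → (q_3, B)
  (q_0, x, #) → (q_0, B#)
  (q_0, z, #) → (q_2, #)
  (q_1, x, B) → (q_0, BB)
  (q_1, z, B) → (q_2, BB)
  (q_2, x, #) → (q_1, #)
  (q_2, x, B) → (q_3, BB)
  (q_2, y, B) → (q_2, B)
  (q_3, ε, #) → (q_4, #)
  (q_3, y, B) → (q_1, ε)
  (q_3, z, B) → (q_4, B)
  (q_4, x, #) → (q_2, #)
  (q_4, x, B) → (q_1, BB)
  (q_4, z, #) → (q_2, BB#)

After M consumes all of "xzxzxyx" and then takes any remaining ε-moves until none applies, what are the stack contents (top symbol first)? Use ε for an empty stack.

(q_0, xzxzxyx, #)
  read x, top #: go to q_0, push B# → (q_0, zxzxyx, B#)
  ε-move, top B: go to q_3, push B → (q_3, zxzxyx, B#)
  read z, top B: go to q_4, push B → (q_4, xzxyx, B#)
  read x, top B: go to q_1, push BB → (q_1, zxyx, BB#)
  read z, top B: go to q_2, push BB → (q_2, xyx, BBB#)
  read x, top B: go to q_3, push BB → (q_3, yx, BBBB#)
  read y, top B: go to q_1, push ε → (q_1, x, BBB#)
  read x, top B: go to q_0, push BB → (q_0, ε, BBBB#)
  ε-move, top B: go to q_3, push B → (q_3, ε, BBBB#)
All input consumed in state q_3 with stack BBBB#.

BBBB#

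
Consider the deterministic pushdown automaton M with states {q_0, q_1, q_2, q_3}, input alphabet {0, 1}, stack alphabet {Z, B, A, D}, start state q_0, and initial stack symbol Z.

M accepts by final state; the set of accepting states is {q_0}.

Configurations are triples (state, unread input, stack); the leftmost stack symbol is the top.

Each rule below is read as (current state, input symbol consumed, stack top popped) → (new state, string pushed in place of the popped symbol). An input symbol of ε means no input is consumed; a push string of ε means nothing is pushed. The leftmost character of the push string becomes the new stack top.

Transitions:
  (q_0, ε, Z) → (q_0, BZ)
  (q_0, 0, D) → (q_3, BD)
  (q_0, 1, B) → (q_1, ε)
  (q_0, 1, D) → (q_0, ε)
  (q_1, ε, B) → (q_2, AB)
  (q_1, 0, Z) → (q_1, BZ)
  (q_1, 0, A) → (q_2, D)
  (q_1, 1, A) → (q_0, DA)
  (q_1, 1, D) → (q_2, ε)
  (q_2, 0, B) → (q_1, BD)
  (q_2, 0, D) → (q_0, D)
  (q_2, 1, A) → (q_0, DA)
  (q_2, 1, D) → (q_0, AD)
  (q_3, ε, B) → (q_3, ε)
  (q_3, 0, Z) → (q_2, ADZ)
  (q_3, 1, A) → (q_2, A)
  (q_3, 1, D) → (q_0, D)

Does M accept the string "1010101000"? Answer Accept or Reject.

Reject

(q_0, 1010101000, Z) ⊢ (q_0, 1010101000, BZ) ⊢ (q_1, 010101000, Z) ⊢ (q_1, 10101000, BZ) ⊢ (q_2, 10101000, ABZ) ⊢ (q_0, 0101000, DABZ) ⊢ (q_3, 101000, BDABZ) ⊢ (q_3, 101000, DABZ) ⊢ (q_0, 01000, DABZ) ⊢ (q_3, 1000, BDABZ) ⊢ (q_3, 1000, DABZ) ⊢ (q_0, 000, DABZ) ⊢ (q_3, 00, BDABZ) ⊢ (q_3, 00, DABZ)
No transition applies at (q_3, 00, DABZ); input not fully consumed.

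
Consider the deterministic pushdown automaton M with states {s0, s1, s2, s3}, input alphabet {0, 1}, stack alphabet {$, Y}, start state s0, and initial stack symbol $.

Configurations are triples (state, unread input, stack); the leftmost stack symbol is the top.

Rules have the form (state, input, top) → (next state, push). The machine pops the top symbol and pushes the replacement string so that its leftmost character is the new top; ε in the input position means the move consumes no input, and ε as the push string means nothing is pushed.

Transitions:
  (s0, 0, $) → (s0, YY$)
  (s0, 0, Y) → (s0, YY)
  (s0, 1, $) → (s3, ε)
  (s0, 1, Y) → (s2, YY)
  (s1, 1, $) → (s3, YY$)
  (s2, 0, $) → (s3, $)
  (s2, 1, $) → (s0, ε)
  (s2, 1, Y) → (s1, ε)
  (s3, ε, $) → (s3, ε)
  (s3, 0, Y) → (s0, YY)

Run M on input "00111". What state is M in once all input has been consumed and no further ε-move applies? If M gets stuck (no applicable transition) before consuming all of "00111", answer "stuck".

(s0, 00111, $)
  read 0, top $: go to s0, push YY$ → (s0, 0111, YY$)
  read 0, top Y: go to s0, push YY → (s0, 111, YYY$)
  read 1, top Y: go to s2, push YY → (s2, 11, YYYY$)
  read 1, top Y: go to s1, push ε → (s1, 1, YYY$)
No transition for (s1, 1, top Y); M blocks with input 1 remaining.

stuck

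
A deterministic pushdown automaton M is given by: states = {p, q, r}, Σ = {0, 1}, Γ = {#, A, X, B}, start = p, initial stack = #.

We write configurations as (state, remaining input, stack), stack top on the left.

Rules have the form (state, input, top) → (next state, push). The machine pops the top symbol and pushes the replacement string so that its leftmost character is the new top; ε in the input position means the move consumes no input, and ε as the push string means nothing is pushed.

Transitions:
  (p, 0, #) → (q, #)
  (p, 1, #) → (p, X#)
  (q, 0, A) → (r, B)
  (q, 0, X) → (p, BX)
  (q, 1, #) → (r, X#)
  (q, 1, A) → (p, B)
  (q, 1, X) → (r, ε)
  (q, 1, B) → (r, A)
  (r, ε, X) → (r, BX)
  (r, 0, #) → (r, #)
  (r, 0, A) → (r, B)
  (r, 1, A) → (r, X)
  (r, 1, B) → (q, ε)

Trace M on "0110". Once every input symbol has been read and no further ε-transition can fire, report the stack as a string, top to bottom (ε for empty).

BX#

(p, 0110, #) ⊢ (q, 110, #) ⊢ (r, 10, X#) ⊢ (r, 10, BX#) ⊢ (q, 0, X#) ⊢ (p, ε, BX#)
All input consumed in state p with stack BX#.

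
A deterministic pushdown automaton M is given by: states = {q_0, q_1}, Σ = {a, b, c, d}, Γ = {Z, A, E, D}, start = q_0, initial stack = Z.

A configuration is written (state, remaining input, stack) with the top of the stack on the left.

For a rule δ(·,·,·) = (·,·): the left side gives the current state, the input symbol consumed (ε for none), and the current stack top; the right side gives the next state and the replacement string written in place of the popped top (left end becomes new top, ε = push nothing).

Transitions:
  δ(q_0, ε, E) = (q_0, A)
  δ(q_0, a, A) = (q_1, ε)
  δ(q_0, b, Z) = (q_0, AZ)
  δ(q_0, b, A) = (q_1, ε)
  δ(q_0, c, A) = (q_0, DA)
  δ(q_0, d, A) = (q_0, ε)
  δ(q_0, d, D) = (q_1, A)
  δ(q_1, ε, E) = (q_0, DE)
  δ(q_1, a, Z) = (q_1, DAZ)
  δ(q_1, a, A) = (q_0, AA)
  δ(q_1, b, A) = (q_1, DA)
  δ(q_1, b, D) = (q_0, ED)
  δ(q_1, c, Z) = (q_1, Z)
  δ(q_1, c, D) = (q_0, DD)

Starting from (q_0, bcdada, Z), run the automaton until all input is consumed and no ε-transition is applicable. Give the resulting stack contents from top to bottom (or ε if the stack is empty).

(q_0, bcdada, Z)
  read b, top Z: go to q_0, push AZ → (q_0, cdada, AZ)
  read c, top A: go to q_0, push DA → (q_0, dada, DAZ)
  read d, top D: go to q_1, push A → (q_1, ada, AAZ)
  read a, top A: go to q_0, push AA → (q_0, da, AAAZ)
  read d, top A: go to q_0, push ε → (q_0, a, AAZ)
  read a, top A: go to q_1, push ε → (q_1, ε, AZ)
All input consumed in state q_1 with stack AZ.

AZ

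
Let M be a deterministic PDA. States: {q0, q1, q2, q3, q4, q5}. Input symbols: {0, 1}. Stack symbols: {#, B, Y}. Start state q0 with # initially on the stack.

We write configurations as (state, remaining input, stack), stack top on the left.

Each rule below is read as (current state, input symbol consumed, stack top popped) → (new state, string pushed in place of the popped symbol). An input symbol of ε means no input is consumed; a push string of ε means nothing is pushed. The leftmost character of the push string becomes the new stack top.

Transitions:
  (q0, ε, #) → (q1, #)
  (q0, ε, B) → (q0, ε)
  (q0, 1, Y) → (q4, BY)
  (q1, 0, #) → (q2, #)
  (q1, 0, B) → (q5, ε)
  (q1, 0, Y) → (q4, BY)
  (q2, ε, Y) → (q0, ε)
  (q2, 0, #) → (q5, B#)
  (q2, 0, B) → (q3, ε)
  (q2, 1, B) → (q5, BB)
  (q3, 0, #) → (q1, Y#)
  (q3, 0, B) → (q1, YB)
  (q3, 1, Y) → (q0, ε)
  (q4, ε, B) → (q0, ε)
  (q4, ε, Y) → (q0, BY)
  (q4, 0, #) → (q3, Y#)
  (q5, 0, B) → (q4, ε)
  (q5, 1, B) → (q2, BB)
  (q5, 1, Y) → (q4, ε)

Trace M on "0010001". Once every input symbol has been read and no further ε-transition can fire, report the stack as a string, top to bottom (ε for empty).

(q0, 0010001, #)
  ε-move, top #: go to q1, push # → (q1, 0010001, #)
  read 0, top #: go to q2, push # → (q2, 010001, #)
  read 0, top #: go to q5, push B# → (q5, 10001, B#)
  read 1, top B: go to q2, push BB → (q2, 0001, BB#)
  read 0, top B: go to q3, push ε → (q3, 001, B#)
  read 0, top B: go to q1, push YB → (q1, 01, YB#)
  read 0, top Y: go to q4, push BY → (q4, 1, BYB#)
  ε-move, top B: go to q0, push ε → (q0, 1, YB#)
  read 1, top Y: go to q4, push BY → (q4, ε, BYB#)
  ε-move, top B: go to q0, push ε → (q0, ε, YB#)
All input consumed in state q0 with stack YB#.

YB#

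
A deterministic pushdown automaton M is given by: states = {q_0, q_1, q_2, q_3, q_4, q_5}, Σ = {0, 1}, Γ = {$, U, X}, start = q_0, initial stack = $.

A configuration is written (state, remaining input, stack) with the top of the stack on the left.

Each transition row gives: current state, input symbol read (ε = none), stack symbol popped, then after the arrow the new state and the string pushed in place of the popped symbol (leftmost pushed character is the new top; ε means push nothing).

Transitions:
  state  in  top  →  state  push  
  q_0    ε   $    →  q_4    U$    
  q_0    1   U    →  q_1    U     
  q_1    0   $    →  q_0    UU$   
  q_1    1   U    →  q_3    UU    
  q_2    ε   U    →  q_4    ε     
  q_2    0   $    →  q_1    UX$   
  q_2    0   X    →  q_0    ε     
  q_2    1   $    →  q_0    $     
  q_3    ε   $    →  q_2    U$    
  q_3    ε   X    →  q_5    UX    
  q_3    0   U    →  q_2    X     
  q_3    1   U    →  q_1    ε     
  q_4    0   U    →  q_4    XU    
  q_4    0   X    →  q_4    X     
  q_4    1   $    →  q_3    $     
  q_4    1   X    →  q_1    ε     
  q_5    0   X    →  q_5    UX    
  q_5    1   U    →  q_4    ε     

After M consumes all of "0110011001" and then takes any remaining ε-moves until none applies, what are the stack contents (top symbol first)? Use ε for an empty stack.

U$

(q_0, 0110011001, $)
  ε-move, top $: go to q_4, push U$ → (q_4, 0110011001, U$)
  read 0, top U: go to q_4, push XU → (q_4, 110011001, XU$)
  read 1, top X: go to q_1, push ε → (q_1, 10011001, U$)
  read 1, top U: go to q_3, push UU → (q_3, 0011001, UU$)
  read 0, top U: go to q_2, push X → (q_2, 011001, XU$)
  read 0, top X: go to q_0, push ε → (q_0, 11001, U$)
  read 1, top U: go to q_1, push U → (q_1, 1001, U$)
  read 1, top U: go to q_3, push UU → (q_3, 001, UU$)
  read 0, top U: go to q_2, push X → (q_2, 01, XU$)
  read 0, top X: go to q_0, push ε → (q_0, 1, U$)
  read 1, top U: go to q_1, push U → (q_1, ε, U$)
All input consumed in state q_1 with stack U$.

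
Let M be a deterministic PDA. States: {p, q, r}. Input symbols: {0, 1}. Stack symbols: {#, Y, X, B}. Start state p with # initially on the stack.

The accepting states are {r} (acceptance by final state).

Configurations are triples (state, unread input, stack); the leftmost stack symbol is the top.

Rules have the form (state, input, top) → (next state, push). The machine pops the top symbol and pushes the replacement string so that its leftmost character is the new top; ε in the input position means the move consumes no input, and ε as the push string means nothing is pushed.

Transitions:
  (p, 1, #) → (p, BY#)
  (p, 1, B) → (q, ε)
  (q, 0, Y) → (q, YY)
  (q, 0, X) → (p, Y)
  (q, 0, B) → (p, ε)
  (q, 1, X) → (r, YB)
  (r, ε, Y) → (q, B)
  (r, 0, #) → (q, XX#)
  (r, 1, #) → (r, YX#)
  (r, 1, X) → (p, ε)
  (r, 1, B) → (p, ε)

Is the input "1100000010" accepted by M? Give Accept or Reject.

Reject

(p, 1100000010, #) ⊢ (p, 100000010, BY#) ⊢ (q, 00000010, Y#) ⊢ (q, 0000010, YY#) ⊢ (q, 000010, YYY#) ⊢ (q, 00010, YYYY#) ⊢ (q, 0010, YYYYY#) ⊢ (q, 010, YYYYYY#) ⊢ (q, 10, YYYYYYY#)
No transition applies at (q, 10, YYYYYYY#); input not fully consumed.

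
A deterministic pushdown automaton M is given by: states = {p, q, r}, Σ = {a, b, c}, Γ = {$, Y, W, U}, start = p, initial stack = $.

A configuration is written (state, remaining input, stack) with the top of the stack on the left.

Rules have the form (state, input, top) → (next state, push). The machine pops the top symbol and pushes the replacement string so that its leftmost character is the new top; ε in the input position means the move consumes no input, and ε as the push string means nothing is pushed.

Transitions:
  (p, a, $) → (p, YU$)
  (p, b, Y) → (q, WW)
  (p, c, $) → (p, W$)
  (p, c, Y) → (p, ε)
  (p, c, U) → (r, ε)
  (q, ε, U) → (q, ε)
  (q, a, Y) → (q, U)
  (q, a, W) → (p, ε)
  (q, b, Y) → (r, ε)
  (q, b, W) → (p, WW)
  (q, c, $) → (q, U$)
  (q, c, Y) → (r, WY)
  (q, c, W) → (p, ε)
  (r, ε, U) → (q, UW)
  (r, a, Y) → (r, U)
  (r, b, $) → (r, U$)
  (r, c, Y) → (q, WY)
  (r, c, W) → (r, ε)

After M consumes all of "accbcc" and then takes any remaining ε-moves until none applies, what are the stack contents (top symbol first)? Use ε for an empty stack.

W$

(p, accbcc, $)
  read a, top $: go to p, push YU$ → (p, ccbcc, YU$)
  read c, top Y: go to p, push ε → (p, cbcc, U$)
  read c, top U: go to r, push ε → (r, bcc, $)
  read b, top $: go to r, push U$ → (r, cc, U$)
  ε-move, top U: go to q, push UW → (q, cc, UW$)
  ε-move, top U: go to q, push ε → (q, cc, W$)
  read c, top W: go to p, push ε → (p, c, $)
  read c, top $: go to p, push W$ → (p, ε, W$)
All input consumed in state p with stack W$.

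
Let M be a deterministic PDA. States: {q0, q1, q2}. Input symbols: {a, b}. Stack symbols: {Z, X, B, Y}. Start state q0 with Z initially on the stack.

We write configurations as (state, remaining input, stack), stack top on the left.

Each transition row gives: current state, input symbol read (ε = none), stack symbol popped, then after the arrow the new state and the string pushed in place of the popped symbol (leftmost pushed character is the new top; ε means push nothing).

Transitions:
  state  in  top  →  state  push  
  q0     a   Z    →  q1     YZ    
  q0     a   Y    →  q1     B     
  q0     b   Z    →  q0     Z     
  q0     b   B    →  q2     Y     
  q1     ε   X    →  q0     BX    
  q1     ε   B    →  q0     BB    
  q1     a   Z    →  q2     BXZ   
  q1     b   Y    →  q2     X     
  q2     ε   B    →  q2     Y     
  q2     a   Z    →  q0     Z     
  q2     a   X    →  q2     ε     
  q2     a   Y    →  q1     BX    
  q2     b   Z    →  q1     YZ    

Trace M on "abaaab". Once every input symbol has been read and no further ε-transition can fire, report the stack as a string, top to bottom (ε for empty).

(q0, abaaab, Z)
  read a, top Z: go to q1, push YZ → (q1, baaab, YZ)
  read b, top Y: go to q2, push X → (q2, aaab, XZ)
  read a, top X: go to q2, push ε → (q2, aab, Z)
  read a, top Z: go to q0, push Z → (q0, ab, Z)
  read a, top Z: go to q1, push YZ → (q1, b, YZ)
  read b, top Y: go to q2, push X → (q2, ε, XZ)
All input consumed in state q2 with stack XZ.

XZ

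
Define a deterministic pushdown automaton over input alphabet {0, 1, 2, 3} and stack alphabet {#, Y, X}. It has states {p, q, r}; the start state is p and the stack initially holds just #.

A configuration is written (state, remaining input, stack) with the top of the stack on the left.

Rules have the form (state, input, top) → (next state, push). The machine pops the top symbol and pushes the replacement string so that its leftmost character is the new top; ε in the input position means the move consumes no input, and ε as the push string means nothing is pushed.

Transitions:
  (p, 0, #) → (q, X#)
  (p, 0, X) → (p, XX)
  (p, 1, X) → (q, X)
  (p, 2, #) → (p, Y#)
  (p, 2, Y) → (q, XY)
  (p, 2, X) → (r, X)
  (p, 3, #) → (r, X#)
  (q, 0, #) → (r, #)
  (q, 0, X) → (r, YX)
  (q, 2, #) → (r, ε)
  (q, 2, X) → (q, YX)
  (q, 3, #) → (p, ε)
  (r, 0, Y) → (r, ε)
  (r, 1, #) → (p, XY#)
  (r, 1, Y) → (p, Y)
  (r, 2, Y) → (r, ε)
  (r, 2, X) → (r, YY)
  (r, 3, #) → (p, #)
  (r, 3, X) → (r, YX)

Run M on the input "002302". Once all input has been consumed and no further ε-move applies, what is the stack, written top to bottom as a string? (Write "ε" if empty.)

(p, 002302, #) ⊢ (q, 02302, X#) ⊢ (r, 2302, YX#) ⊢ (r, 302, X#) ⊢ (r, 02, YX#) ⊢ (r, 2, X#) ⊢ (r, ε, YY#)
All input consumed in state r with stack YY#.

YY#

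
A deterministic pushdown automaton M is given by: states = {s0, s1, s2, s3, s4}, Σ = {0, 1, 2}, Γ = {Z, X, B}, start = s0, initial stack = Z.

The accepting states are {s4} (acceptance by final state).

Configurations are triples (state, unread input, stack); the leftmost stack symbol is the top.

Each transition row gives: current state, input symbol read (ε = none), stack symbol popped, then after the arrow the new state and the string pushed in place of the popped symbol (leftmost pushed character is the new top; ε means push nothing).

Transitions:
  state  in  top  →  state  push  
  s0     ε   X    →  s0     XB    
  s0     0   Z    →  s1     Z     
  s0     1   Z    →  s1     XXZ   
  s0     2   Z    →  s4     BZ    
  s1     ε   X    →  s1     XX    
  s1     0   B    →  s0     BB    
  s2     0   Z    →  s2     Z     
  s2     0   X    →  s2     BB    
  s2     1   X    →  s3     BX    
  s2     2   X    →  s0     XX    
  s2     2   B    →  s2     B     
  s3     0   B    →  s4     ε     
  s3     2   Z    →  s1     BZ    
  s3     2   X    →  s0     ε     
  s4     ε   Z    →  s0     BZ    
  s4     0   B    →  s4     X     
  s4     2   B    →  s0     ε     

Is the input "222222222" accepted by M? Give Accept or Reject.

Accept

(s0, 222222222, Z)
  read 2, top Z: go to s4, push BZ → (s4, 22222222, BZ)
  read 2, top B: go to s0, push ε → (s0, 2222222, Z)
  read 2, top Z: go to s4, push BZ → (s4, 222222, BZ)
  read 2, top B: go to s0, push ε → (s0, 22222, Z)
  read 2, top Z: go to s4, push BZ → (s4, 2222, BZ)
  read 2, top B: go to s0, push ε → (s0, 222, Z)
  read 2, top Z: go to s4, push BZ → (s4, 22, BZ)
  read 2, top B: go to s0, push ε → (s0, 2, Z)
  read 2, top Z: go to s4, push BZ → (s4, ε, BZ)
All input consumed; state s4 ∈ F.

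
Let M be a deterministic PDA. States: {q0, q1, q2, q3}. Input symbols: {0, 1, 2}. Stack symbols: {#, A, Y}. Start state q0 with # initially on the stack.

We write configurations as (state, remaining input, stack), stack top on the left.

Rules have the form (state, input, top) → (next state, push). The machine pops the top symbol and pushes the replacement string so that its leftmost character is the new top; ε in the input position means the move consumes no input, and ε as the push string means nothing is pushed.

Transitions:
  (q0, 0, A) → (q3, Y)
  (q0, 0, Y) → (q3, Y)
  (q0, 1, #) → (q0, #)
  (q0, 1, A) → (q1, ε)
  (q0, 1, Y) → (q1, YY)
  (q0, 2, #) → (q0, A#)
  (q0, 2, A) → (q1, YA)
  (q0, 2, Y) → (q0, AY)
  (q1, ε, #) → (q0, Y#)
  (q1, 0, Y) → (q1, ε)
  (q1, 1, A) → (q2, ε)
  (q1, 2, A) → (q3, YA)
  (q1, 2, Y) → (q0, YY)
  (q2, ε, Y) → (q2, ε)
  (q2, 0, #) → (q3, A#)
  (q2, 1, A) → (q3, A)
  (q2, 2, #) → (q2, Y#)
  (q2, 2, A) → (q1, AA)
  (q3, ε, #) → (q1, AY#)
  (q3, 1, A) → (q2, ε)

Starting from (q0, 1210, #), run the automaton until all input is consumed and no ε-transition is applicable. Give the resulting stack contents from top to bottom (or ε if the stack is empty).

Y#

(q0, 1210, #)
  read 1, top #: go to q0, push # → (q0, 210, #)
  read 2, top #: go to q0, push A# → (q0, 10, A#)
  read 1, top A: go to q1, push ε → (q1, 0, #)
  ε-move, top #: go to q0, push Y# → (q0, 0, Y#)
  read 0, top Y: go to q3, push Y → (q3, ε, Y#)
All input consumed in state q3 with stack Y#.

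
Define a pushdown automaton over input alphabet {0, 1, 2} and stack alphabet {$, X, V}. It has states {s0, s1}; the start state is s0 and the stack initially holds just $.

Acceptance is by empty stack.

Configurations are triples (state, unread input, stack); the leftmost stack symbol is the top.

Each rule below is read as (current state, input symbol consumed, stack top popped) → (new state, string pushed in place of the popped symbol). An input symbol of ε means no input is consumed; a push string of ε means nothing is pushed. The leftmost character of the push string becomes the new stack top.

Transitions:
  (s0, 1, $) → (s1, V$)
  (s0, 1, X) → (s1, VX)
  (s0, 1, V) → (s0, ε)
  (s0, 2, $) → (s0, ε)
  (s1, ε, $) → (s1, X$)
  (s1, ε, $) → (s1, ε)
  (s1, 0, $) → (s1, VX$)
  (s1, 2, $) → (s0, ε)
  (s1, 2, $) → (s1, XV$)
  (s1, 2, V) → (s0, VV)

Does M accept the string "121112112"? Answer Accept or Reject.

One accepting computation: (s0, 121112112, $) ⊢ (s1, 21112112, V$) ⊢ (s0, 1112112, VV$) ⊢ (s0, 112112, V$) ⊢ (s0, 12112, $) ⊢ (s1, 2112, V$) ⊢ (s0, 112, VV$) ⊢ (s0, 12, V$) ⊢ (s0, 2, $) ⊢ (s0, ε, ε)
All input consumed and the stack is empty.

Accept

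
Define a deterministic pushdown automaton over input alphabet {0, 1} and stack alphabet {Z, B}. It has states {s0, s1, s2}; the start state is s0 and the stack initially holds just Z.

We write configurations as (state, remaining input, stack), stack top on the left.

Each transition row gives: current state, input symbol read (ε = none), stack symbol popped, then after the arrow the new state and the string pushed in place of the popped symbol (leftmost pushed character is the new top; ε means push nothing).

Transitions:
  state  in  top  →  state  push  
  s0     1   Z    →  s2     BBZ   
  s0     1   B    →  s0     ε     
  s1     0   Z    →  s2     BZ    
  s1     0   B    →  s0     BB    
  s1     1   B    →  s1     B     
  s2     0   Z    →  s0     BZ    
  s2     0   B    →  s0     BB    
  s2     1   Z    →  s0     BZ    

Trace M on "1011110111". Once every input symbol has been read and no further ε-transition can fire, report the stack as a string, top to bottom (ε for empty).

Z

(s0, 1011110111, Z)
  read 1, top Z: go to s2, push BBZ → (s2, 011110111, BBZ)
  read 0, top B: go to s0, push BB → (s0, 11110111, BBBZ)
  read 1, top B: go to s0, push ε → (s0, 1110111, BBZ)
  read 1, top B: go to s0, push ε → (s0, 110111, BZ)
  read 1, top B: go to s0, push ε → (s0, 10111, Z)
  read 1, top Z: go to s2, push BBZ → (s2, 0111, BBZ)
  read 0, top B: go to s0, push BB → (s0, 111, BBBZ)
  read 1, top B: go to s0, push ε → (s0, 11, BBZ)
  read 1, top B: go to s0, push ε → (s0, 1, BZ)
  read 1, top B: go to s0, push ε → (s0, ε, Z)
All input consumed in state s0 with stack Z.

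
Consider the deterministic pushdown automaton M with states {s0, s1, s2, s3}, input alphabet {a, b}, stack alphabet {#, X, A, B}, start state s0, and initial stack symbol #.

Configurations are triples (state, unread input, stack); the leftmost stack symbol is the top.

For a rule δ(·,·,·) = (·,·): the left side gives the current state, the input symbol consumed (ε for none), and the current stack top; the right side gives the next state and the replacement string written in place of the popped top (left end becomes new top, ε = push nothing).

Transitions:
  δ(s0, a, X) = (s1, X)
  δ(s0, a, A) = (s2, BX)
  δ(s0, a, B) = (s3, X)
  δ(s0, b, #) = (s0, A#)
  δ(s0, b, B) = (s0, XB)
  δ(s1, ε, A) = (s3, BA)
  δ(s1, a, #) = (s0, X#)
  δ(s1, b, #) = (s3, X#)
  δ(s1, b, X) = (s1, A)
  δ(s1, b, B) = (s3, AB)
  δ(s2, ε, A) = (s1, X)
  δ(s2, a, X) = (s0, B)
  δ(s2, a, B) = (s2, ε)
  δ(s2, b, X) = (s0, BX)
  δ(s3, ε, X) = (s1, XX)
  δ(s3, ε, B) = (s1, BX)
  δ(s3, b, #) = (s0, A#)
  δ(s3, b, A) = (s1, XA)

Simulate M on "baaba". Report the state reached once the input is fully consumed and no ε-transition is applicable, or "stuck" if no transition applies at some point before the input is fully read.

s1

(s0, baaba, #)
  read b, top #: go to s0, push A# → (s0, aaba, A#)
  read a, top A: go to s2, push BX → (s2, aba, BX#)
  read a, top B: go to s2, push ε → (s2, ba, X#)
  read b, top X: go to s0, push BX → (s0, a, BX#)
  read a, top B: go to s3, push X → (s3, ε, XX#)
  ε-move, top X: go to s1, push XX → (s1, ε, XXX#)
All input consumed; M is in state s1.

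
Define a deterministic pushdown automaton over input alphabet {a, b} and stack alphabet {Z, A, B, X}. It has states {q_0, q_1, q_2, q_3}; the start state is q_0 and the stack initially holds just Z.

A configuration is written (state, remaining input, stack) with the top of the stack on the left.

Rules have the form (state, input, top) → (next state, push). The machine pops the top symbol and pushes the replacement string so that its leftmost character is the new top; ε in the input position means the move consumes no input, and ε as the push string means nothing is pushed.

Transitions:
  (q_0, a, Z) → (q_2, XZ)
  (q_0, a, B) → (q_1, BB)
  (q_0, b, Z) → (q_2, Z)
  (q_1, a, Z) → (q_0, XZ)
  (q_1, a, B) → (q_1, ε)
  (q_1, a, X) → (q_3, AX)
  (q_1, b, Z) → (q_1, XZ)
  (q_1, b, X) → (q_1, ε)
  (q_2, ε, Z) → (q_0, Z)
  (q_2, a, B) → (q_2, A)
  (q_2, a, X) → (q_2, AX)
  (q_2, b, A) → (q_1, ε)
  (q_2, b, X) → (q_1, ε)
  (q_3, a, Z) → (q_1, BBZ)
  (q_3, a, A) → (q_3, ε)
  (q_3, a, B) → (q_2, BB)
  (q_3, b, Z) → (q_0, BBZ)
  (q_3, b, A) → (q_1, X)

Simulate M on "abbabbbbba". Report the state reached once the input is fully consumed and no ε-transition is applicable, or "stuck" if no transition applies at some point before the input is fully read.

(q_0, abbabbbbba, Z)
  read a, top Z: go to q_2, push XZ → (q_2, bbabbbbba, XZ)
  read b, top X: go to q_1, push ε → (q_1, babbbbba, Z)
  read b, top Z: go to q_1, push XZ → (q_1, abbbbba, XZ)
  read a, top X: go to q_3, push AX → (q_3, bbbbba, AXZ)
  read b, top A: go to q_1, push X → (q_1, bbbba, XXZ)
  read b, top X: go to q_1, push ε → (q_1, bbba, XZ)
  read b, top X: go to q_1, push ε → (q_1, bba, Z)
  read b, top Z: go to q_1, push XZ → (q_1, ba, XZ)
  read b, top X: go to q_1, push ε → (q_1, a, Z)
  read a, top Z: go to q_0, push XZ → (q_0, ε, XZ)
All input consumed; M is in state q_0.

q_0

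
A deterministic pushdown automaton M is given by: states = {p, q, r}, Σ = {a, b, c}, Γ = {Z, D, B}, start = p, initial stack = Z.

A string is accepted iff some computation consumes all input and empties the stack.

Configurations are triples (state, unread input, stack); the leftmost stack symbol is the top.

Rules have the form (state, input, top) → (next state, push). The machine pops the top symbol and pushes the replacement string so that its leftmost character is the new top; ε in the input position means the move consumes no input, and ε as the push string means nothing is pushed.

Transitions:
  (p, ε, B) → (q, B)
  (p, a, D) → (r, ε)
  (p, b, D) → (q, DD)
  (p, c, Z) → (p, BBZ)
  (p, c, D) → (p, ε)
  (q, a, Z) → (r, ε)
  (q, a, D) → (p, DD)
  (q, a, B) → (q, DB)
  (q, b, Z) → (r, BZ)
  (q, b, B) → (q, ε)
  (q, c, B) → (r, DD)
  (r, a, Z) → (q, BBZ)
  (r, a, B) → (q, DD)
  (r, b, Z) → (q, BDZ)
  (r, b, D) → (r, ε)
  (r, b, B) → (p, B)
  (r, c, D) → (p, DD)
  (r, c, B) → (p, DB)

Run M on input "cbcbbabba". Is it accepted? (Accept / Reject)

Accept

(p, cbcbbabba, Z)
  read c, top Z: go to p, push BBZ → (p, bcbbabba, BBZ)
  ε-move, top B: go to q, push B → (q, bcbbabba, BBZ)
  read b, top B: go to q, push ε → (q, cbbabba, BZ)
  read c, top B: go to r, push DD → (r, bbabba, DDZ)
  read b, top D: go to r, push ε → (r, babba, DZ)
  read b, top D: go to r, push ε → (r, abba, Z)
  read a, top Z: go to q, push BBZ → (q, bba, BBZ)
  read b, top B: go to q, push ε → (q, ba, BZ)
  read b, top B: go to q, push ε → (q, a, Z)
  read a, top Z: go to r, push ε → (r, ε, ε)
All input consumed and the stack is empty.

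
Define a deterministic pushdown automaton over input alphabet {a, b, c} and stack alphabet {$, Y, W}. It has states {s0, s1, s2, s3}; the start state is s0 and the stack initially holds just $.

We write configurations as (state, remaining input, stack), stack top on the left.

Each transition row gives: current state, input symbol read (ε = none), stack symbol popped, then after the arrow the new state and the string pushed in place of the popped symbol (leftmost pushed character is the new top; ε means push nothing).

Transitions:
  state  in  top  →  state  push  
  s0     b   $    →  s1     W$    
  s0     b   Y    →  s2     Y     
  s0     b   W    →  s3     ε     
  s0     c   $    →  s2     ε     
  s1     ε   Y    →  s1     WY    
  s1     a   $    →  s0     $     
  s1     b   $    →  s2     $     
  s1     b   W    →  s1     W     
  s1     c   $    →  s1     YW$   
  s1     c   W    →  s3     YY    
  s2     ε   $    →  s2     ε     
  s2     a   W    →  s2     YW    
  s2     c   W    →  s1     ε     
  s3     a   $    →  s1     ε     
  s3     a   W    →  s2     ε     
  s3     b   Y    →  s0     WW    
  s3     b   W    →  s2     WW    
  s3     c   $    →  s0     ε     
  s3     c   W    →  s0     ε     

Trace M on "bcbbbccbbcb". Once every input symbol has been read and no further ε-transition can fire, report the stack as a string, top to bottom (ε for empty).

YY$

(s0, bcbbbccbbcb, $)
  read b, top $: go to s1, push W$ → (s1, cbbbccbbcb, W$)
  read c, top W: go to s3, push YY → (s3, bbbccbbcb, YY$)
  read b, top Y: go to s0, push WW → (s0, bbccbbcb, WWY$)
  read b, top W: go to s3, push ε → (s3, bccbbcb, WY$)
  read b, top W: go to s2, push WW → (s2, ccbbcb, WWY$)
  read c, top W: go to s1, push ε → (s1, cbbcb, WY$)
  read c, top W: go to s3, push YY → (s3, bbcb, YYY$)
  read b, top Y: go to s0, push WW → (s0, bcb, WWYY$)
  read b, top W: go to s3, push ε → (s3, cb, WYY$)
  read c, top W: go to s0, push ε → (s0, b, YY$)
  read b, top Y: go to s2, push Y → (s2, ε, YY$)
All input consumed in state s2 with stack YY$.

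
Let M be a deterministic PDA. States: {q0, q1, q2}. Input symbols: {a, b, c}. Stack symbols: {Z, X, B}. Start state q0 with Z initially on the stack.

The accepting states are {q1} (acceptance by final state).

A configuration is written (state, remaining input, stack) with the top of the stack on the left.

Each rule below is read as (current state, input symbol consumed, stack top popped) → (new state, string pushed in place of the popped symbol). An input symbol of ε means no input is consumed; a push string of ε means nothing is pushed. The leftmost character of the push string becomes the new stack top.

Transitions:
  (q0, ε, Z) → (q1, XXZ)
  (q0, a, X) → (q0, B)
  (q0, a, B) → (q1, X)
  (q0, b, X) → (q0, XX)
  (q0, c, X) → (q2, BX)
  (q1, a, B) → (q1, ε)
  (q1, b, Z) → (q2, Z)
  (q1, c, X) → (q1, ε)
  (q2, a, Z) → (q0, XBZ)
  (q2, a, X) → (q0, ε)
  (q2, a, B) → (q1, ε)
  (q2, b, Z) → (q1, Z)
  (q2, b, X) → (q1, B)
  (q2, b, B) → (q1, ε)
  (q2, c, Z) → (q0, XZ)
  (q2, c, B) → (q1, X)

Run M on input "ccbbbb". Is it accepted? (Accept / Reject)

(q0, ccbbbb, Z) ⊢ (q1, ccbbbb, XXZ) ⊢ (q1, cbbbb, XZ) ⊢ (q1, bbbb, Z) ⊢ (q2, bbb, Z) ⊢ (q1, bb, Z) ⊢ (q2, b, Z) ⊢ (q1, ε, Z)
All input consumed; state q1 ∈ F.

Accept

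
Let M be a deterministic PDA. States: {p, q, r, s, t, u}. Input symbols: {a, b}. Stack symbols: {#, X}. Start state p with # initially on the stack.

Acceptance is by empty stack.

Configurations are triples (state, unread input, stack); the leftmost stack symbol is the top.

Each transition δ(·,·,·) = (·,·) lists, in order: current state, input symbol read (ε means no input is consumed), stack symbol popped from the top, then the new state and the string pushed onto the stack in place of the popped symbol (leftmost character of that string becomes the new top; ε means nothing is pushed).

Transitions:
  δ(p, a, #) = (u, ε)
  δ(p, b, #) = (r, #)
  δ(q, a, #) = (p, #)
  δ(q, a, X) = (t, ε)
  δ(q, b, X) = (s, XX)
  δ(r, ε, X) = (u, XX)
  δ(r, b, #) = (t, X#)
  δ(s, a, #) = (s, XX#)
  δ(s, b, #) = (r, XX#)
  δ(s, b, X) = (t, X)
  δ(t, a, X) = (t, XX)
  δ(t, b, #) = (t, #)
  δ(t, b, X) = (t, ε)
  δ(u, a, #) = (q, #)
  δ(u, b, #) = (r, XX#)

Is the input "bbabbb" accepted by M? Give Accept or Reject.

(p, bbabbb, #)
  read b, top #: go to r, push # → (r, babbb, #)
  read b, top #: go to t, push X# → (t, abbb, X#)
  read a, top X: go to t, push XX → (t, bbb, XX#)
  read b, top X: go to t, push ε → (t, bb, X#)
  read b, top X: go to t, push ε → (t, b, #)
  read b, top #: go to t, push # → (t, ε, #)
All input consumed; stack is #, not empty, and no further ε-move applies.

Reject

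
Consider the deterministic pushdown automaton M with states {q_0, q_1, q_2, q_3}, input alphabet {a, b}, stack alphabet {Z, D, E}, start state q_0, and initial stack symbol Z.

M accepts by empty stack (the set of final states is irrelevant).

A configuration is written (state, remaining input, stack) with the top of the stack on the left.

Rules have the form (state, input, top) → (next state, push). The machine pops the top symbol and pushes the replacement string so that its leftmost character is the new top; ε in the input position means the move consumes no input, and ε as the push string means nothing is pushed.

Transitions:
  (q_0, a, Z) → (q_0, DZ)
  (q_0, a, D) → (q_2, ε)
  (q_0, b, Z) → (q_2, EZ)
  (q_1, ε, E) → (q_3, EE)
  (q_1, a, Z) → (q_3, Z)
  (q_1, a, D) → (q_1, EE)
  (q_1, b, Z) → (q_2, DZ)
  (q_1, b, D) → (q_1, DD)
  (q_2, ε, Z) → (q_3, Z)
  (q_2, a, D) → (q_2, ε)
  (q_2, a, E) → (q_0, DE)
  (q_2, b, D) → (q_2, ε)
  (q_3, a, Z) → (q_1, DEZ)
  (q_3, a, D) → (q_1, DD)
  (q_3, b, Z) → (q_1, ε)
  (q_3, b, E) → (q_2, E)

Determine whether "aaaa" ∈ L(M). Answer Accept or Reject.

Reject

(q_0, aaaa, Z)
  read a, top Z: go to q_0, push DZ → (q_0, aaa, DZ)
  read a, top D: go to q_2, push ε → (q_2, aa, Z)
  ε-move, top Z: go to q_3, push Z → (q_3, aa, Z)
  read a, top Z: go to q_1, push DEZ → (q_1, a, DEZ)
  read a, top D: go to q_1, push EE → (q_1, ε, EEEZ)
  ε-move, top E: go to q_3, push EE → (q_3, ε, EEEEZ)
All input consumed; stack is EEEEZ, not empty, and no further ε-move applies.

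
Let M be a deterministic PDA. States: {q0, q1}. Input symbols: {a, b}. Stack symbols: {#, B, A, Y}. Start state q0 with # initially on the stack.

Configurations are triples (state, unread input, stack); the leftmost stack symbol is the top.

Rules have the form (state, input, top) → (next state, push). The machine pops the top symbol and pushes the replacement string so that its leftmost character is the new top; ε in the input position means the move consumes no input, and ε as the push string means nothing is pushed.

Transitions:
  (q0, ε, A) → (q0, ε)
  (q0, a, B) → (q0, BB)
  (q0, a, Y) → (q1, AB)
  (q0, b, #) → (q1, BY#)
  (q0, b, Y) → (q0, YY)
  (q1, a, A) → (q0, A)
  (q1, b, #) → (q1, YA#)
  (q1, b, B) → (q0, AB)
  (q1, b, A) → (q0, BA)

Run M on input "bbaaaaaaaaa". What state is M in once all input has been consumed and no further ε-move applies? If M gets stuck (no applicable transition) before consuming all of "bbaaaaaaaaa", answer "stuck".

(q0, bbaaaaaaaaa, #)
  read b, top #: go to q1, push BY# → (q1, baaaaaaaaa, BY#)
  read b, top B: go to q0, push AB → (q0, aaaaaaaaa, ABY#)
  ε-move, top A: go to q0, push ε → (q0, aaaaaaaaa, BY#)
  read a, top B: go to q0, push BB → (q0, aaaaaaaa, BBY#)
  read a, top B: go to q0, push BB → (q0, aaaaaaa, BBBY#)
  read a, top B: go to q0, push BB → (q0, aaaaaa, BBBBY#)
  read a, top B: go to q0, push BB → (q0, aaaaa, BBBBBY#)
  read a, top B: go to q0, push BB → (q0, aaaa, BBBBBBY#)
  read a, top B: go to q0, push BB → (q0, aaa, BBBBBBBY#)
  read a, top B: go to q0, push BB → (q0, aa, BBBBBBBBY#)
  read a, top B: go to q0, push BB → (q0, a, BBBBBBBBBY#)
  read a, top B: go to q0, push BB → (q0, ε, BBBBBBBBBBY#)
All input consumed; M is in state q0.

q0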